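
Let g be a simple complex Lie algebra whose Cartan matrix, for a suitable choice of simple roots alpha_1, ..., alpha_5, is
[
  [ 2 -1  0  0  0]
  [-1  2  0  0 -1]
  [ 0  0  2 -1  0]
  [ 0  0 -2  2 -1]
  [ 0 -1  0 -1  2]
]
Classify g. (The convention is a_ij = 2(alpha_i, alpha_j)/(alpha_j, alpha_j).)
The matrix has rank 5 with 2's on the diagonal. Reading the off-diagonal entries as Dynkin edges (a single edge where a_ij = a_ji = -1; a double or triple edge where a_ij * a_ji = 2 or 3), the diagram is a chain of 5 nodes with a double edge at one end; the terminal node there is the unique short simple root (B_5). One simple-root ordering that puts it in standard form is (alpha_1, alpha_2, alpha_5, alpha_4, alpha_3). So the algebra is type B_5, i.e. so(11).

B5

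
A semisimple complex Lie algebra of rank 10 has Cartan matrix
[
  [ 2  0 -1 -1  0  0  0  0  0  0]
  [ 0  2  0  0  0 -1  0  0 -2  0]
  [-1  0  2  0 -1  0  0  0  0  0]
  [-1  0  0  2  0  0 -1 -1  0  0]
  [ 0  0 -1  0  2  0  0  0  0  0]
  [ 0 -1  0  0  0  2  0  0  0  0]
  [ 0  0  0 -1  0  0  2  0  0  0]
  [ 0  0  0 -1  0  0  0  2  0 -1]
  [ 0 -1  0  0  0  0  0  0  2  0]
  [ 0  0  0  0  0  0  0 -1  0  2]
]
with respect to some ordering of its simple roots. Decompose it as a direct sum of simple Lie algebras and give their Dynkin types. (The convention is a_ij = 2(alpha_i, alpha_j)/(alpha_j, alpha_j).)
The diagram associated to this matrix has two connected components: the simple roots {alpha_2, alpha_6, alpha_9} form a chain of 3 nodes with a double edge at one end; the terminal node there is the unique short simple root (B_3), and {alpha_1, alpha_3, alpha_4, alpha_5, alpha_7, alpha_8, alpha_10} form a chain of 6 nodes with one extra node attached to the third node from one end (E_7). A semisimple Lie algebra decomposes uniquely as the direct sum of simple ideals, one per connected component of its Dynkin diagram, so g ≅ B_3 ⊕ E_7 (dimension 21 + 133 = 154).

type B_3 ⊕ type E_7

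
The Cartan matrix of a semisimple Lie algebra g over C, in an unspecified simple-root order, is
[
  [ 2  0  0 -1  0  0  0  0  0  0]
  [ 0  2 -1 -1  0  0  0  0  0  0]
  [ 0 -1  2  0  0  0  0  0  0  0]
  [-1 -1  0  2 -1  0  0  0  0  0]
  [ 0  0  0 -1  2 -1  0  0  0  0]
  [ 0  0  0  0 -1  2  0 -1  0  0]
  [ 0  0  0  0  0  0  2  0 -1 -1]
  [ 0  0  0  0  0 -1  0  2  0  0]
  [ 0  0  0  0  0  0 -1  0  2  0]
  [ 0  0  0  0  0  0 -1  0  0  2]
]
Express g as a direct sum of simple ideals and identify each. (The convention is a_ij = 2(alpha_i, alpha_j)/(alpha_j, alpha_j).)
The diagram associated to this matrix has two connected components: the simple roots {alpha_7, alpha_9, alpha_10} form a chain of 3 nodes with single edges (A_3), and {alpha_1, alpha_2, alpha_3, alpha_4, alpha_5, alpha_6, alpha_8} form a chain of 6 nodes with one extra node attached to the third node from one end (E_7). A semisimple Lie algebra decomposes uniquely as the direct sum of simple ideals, one per connected component of its Dynkin diagram, so g ≅ A_3 ⊕ E_7 (dimension 15 + 133 = 148).

A3 + E7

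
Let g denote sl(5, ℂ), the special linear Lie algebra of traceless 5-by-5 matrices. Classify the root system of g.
A_4 (sl(5))

This is sl(5), which has dimension 5^2 - 1 = 24 and rank 5 - 1 = 4 (a Cartan subalgebra is the diagonal traceless matrices). In the classification of classical Lie algebras, the special linear algebra sl(n+1) has type A_n; here n = 4, so the Dynkin diagram is a chain of 4 nodes with single edges (A_4). Hence the type is A_4.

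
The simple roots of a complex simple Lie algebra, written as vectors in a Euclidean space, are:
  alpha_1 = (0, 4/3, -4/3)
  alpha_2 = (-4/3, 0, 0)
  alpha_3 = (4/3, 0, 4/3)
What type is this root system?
type B_3

Compute the Cartan integers a_ij = 2(alpha_i, alpha_j)/(alpha_j, alpha_j); the resulting 3x3 Cartan matrix is
[[2, 0, -1], [0, 2, -1], [-1, -2, 2]].
The roots have two lengths (squared-length ratio 2:1); the short ones are alpha_{2}. The associated Dynkin diagram is a chain of 3 nodes with a double edge at one end; the terminal node there is the unique short simple root (B_3), so the type is B_3 (the algebra so(7)).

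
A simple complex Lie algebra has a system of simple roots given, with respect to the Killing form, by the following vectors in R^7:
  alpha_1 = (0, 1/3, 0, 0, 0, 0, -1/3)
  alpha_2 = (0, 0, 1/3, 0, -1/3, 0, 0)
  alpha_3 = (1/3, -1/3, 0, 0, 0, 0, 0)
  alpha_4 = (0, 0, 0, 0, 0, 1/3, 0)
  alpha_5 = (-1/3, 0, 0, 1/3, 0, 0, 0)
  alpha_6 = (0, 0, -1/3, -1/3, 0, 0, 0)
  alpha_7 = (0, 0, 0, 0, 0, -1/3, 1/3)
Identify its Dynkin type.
B_7

Compute the Cartan integers a_ij = 2(alpha_i, alpha_j)/(alpha_j, alpha_j); the resulting 7x7 Cartan matrix is
[[2, 0, -1, 0, 0, 0, -1], [0, 2, 0, 0, 0, -1, 0], [-1, 0, 2, 0, -1, 0, 0], [0, 0, 0, 2, 0, 0, -1], [0, 0, -1, 0, 2, -1, 0], [0, -1, 0, 0, -1, 2, 0], [-1, 0, 0, -2, 0, 0, 2]].
The roots have two lengths (squared-length ratio 2:1); the short ones are alpha_{4}. The associated Dynkin diagram is a chain of 7 nodes with a double edge at one end; the terminal node there is the unique short simple root (B_7), so the type is B_7 (the algebra so(15)).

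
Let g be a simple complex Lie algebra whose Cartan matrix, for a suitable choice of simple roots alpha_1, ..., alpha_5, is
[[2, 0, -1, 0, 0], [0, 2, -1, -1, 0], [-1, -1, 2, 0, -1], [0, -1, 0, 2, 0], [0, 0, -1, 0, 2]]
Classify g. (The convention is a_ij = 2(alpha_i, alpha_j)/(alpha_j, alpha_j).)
D_5

The matrix has rank 5 with 2's on the diagonal. Reading the off-diagonal entries as Dynkin edges (a single edge where a_ij = a_ji = -1; a double or triple edge where a_ij * a_ji = 2 or 3), the diagram is a chain of 3 nodes with a fork of two nodes at one end (D_5). One simple-root ordering that puts it in standard form is (alpha_4, alpha_2, alpha_3, alpha_1, alpha_5). So the algebra is type D_5, i.e. so(10).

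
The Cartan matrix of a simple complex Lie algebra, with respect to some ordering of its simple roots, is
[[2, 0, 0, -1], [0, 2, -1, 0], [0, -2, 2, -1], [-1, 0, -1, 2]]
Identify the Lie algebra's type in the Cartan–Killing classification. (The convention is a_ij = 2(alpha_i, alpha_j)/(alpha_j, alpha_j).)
The matrix has rank 4 with 2's on the diagonal. Reading the off-diagonal entries as Dynkin edges (a single edge where a_ij = a_ji = -1; a double or triple edge where a_ij * a_ji = 2 or 3), the diagram is a chain of 4 nodes with a double edge at one end; the terminal node there is the unique short simple root (B_4). One simple-root ordering that puts it in standard form is (alpha_1, alpha_4, alpha_3, alpha_2). So the algebra is type B_4, i.e. so(9).

B_4 (so(9))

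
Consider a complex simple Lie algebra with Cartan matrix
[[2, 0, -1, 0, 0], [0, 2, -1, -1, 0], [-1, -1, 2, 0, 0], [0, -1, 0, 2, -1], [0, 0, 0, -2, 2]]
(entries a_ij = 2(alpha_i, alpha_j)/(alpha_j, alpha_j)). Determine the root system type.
C5

The matrix has rank 5 with 2's on the diagonal. Reading the off-diagonal entries as Dynkin edges (a single edge where a_ij = a_ji = -1; a double or triple edge where a_ij * a_ji = 2 or 3), the diagram is a chain of 5 nodes with a double edge at one end; the terminal node there is the unique long simple root (C_5). One simple-root ordering that puts it in standard form is (alpha_1, alpha_3, alpha_2, alpha_4, alpha_5). So the algebra is type C_5, i.e. sp(10).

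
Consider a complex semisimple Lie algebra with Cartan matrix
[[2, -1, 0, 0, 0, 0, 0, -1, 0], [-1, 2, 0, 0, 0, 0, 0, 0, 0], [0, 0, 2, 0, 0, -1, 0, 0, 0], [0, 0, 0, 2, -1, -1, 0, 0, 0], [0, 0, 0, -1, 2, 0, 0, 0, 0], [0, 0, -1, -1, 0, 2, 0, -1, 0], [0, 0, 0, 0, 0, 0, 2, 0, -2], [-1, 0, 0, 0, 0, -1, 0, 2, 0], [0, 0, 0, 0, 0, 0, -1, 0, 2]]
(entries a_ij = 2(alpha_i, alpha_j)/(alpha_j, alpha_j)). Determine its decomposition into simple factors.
type B_2 + type E_7

The diagram associated to this matrix has two connected components: the simple roots {alpha_7, alpha_9} form a chain of 2 nodes with a double edge at one end; the terminal node there is the unique short simple root (B_2), and {alpha_1, alpha_2, alpha_3, alpha_4, alpha_5, alpha_6, alpha_8} form a chain of 6 nodes with one extra node attached to the third node from one end (E_7). A semisimple Lie algebra decomposes uniquely as the direct sum of simple ideals, one per connected component of its Dynkin diagram, so g ≅ B_2 ⊕ E_7 (dimension 10 + 133 = 143).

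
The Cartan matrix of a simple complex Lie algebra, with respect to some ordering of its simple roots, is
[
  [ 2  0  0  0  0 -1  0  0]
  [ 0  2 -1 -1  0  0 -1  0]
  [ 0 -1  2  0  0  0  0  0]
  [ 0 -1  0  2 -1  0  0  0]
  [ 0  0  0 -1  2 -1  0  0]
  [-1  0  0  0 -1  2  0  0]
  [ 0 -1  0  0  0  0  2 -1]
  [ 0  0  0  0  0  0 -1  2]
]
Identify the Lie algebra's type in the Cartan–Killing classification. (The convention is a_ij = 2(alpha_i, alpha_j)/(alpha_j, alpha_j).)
E8

The matrix has rank 8 with 2's on the diagonal. Reading the off-diagonal entries as Dynkin edges (a single edge where a_ij = a_ji = -1; a double or triple edge where a_ij * a_ji = 2 or 3), the diagram is a chain of 7 nodes with one extra node attached to the third node from one end (E_8). One simple-root ordering that puts it in standard form is (alpha_8, alpha_3, alpha_7, alpha_2, alpha_4, alpha_5, alpha_6, alpha_1). So the algebra is type E_8.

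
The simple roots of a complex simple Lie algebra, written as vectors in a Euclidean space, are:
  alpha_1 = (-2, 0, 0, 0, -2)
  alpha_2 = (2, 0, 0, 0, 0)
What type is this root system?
Compute the Cartan integers a_ij = 2(alpha_i, alpha_j)/(alpha_j, alpha_j); the resulting 2x2 Cartan matrix is
[[2, -2], [-1, 2]].
The roots have two lengths (squared-length ratio 2:1); the short ones are alpha_{2}. The associated Dynkin diagram is a chain of 2 nodes with a double edge at one end; the terminal node there is the unique short simple root (B_2), so the type is B_2 (the algebra so(5)).

B2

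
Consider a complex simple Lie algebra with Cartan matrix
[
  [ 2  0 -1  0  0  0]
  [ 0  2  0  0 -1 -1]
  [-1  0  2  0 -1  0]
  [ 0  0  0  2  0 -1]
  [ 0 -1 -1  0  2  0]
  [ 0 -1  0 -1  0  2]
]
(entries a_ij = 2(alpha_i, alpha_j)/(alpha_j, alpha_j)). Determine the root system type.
type A_6

The matrix has rank 6 with 2's on the diagonal. Reading the off-diagonal entries as Dynkin edges (a single edge where a_ij = a_ji = -1; a double or triple edge where a_ij * a_ji = 2 or 3), the diagram is a chain of 6 nodes with single edges (A_6). One simple-root ordering that puts it in standard form is (alpha_1, alpha_3, alpha_5, alpha_2, alpha_6, alpha_4). So the algebra is type A_6, i.e. sl(7).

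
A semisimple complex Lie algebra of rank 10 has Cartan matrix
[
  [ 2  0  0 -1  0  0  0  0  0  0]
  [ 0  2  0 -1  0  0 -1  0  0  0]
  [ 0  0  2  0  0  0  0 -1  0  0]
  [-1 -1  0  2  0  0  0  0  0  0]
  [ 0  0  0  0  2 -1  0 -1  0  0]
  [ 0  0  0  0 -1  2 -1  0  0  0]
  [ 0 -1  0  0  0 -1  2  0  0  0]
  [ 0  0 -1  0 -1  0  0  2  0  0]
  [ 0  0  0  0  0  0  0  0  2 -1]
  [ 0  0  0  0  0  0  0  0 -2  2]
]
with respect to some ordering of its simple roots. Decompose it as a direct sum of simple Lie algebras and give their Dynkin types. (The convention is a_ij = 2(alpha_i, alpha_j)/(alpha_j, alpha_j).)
A_8 ⊕ B_2

The diagram associated to this matrix has two connected components: the simple roots {alpha_1, alpha_2, alpha_3, alpha_4, alpha_5, alpha_6, alpha_7, alpha_8} form a chain of 8 nodes with single edges (A_8), and {alpha_9, alpha_10} form a chain of 2 nodes with a double edge at one end; the terminal node there is the unique short simple root (B_2). A semisimple Lie algebra decomposes uniquely as the direct sum of simple ideals, one per connected component of its Dynkin diagram, so g ≅ A_8 ⊕ B_2 (dimension 80 + 10 = 90).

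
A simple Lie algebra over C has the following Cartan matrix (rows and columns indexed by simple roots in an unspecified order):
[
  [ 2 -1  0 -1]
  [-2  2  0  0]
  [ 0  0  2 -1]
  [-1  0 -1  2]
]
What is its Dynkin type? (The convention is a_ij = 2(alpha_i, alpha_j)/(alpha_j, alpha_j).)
C_4

The matrix has rank 4 with 2's on the diagonal. Reading the off-diagonal entries as Dynkin edges (a single edge where a_ij = a_ji = -1; a double or triple edge where a_ij * a_ji = 2 or 3), the diagram is a chain of 4 nodes with a double edge at one end; the terminal node there is the unique long simple root (C_4). One simple-root ordering that puts it in standard form is (alpha_3, alpha_4, alpha_1, alpha_2). So the algebra is type C_4, i.e. sp(8).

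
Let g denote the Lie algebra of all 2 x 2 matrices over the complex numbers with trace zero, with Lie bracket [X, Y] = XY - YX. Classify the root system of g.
This is sl(2), which has dimension 2^2 - 1 = 3 and rank 2 - 1 = 1 (a Cartan subalgebra is the diagonal traceless matrices). In the classification of classical Lie algebras, the special linear algebra sl(n+1) has type A_n; here n = 1, so the Dynkin diagram is a chain of 1 nodes with single edges (A_1). Hence the type is A_1.

type A_1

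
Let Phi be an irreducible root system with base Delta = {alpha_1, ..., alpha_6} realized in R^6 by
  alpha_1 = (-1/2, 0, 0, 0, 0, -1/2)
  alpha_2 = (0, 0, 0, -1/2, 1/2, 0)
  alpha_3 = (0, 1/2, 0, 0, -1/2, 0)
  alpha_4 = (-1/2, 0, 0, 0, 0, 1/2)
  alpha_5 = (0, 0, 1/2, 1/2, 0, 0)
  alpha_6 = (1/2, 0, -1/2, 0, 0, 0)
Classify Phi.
D6

Compute the Cartan integers a_ij = 2(alpha_i, alpha_j)/(alpha_j, alpha_j); the resulting 6x6 Cartan matrix is
[[2, 0, 0, 0, 0, -1], [0, 2, -1, 0, -1, 0], [0, -1, 2, 0, 0, 0], [0, 0, 0, 2, 0, -1], [0, -1, 0, 0, 2, -1], [-1, 0, 0, -1, -1, 2]].
All simple roots have the same length, so the diagram is simply laced. The associated Dynkin diagram is a chain of 4 nodes with a fork of two nodes at one end (D_6), so the type is D_6 (the algebra so(12)).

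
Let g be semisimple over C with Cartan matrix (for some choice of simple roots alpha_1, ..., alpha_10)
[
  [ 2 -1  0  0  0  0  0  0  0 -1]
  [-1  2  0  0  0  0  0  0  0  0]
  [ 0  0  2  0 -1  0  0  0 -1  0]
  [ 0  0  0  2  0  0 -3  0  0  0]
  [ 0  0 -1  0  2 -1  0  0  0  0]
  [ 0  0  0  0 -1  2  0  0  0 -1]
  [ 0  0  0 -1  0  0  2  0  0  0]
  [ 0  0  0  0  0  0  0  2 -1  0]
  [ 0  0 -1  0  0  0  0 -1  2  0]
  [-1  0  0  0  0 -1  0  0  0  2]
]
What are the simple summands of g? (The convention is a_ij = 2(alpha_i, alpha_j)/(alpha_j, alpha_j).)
The diagram associated to this matrix has two connected components: the simple roots {alpha_1, alpha_2, alpha_3, alpha_5, alpha_6, alpha_8, alpha_9, alpha_10} form a chain of 8 nodes with single edges (A_8), and {alpha_4, alpha_7} form two nodes joined by a triple edge (G_2). A semisimple Lie algebra decomposes uniquely as the direct sum of simple ideals, one per connected component of its Dynkin diagram, so g ≅ A_8 ⊕ G_2 (dimension 80 + 14 = 94).

type A_8 + type G_2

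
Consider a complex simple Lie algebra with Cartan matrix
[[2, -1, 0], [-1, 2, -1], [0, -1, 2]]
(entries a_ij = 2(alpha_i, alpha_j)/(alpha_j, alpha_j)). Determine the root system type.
The matrix has rank 3 with 2's on the diagonal. Reading the off-diagonal entries as Dynkin edges (a single edge where a_ij = a_ji = -1; a double or triple edge where a_ij * a_ji = 2 or 3), the diagram is a chain of 3 nodes with single edges (A_3). One simple-root ordering that puts it in standard form is (alpha_1, alpha_2, alpha_3). So the algebra is type A_3, i.e. sl(4).

type A_3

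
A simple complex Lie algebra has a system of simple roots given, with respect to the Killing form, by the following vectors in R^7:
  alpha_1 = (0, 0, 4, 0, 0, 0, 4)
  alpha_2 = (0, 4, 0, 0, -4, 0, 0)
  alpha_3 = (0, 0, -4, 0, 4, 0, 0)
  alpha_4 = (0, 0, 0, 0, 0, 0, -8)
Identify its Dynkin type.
C4

Compute the Cartan integers a_ij = 2(alpha_i, alpha_j)/(alpha_j, alpha_j); the resulting 4x4 Cartan matrix is
[[2, 0, -1, -1], [0, 2, -1, 0], [-1, -1, 2, 0], [-2, 0, 0, 2]].
The roots have two lengths (squared-length ratio 2:1); the short ones are alpha_{1,2,3}. The associated Dynkin diagram is a chain of 4 nodes with a double edge at one end; the terminal node there is the unique long simple root (C_4), so the type is C_4 (the algebra sp(8)).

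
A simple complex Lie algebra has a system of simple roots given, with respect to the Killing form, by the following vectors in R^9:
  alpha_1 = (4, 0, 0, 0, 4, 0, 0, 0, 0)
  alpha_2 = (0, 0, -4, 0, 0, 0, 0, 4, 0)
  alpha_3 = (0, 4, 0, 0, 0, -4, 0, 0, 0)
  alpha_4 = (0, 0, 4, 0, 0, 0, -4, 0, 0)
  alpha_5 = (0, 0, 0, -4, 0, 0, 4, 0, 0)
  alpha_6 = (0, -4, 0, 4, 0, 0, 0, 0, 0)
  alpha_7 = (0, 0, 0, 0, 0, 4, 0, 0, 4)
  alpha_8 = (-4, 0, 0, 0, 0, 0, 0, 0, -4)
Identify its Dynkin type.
Compute the Cartan integers a_ij = 2(alpha_i, alpha_j)/(alpha_j, alpha_j); the resulting 8x8 Cartan matrix is
[[2, 0, 0, 0, 0, 0, 0, -1], [0, 2, 0, -1, 0, 0, 0, 0], [0, 0, 2, 0, 0, -1, -1, 0], [0, -1, 0, 2, -1, 0, 0, 0], [0, 0, 0, -1, 2, -1, 0, 0], [0, 0, -1, 0, -1, 2, 0, 0], [0, 0, -1, 0, 0, 0, 2, -1], [-1, 0, 0, 0, 0, 0, -1, 2]].
All simple roots have the same length, so the diagram is simply laced. The associated Dynkin diagram is a chain of 8 nodes with single edges (A_8), so the type is A_8 (the algebra sl(9)).

A8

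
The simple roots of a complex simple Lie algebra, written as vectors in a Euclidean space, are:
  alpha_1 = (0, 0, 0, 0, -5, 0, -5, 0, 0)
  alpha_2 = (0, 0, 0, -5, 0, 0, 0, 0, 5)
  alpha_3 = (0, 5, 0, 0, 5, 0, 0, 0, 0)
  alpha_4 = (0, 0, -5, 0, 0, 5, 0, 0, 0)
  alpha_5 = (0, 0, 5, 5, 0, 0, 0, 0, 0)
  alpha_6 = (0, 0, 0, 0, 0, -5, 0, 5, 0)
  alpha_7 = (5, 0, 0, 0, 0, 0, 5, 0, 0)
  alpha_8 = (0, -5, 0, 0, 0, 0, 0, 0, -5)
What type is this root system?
A8

Compute the Cartan integers a_ij = 2(alpha_i, alpha_j)/(alpha_j, alpha_j); the resulting 8x8 Cartan matrix is
[[2, 0, -1, 0, 0, 0, -1, 0], [0, 2, 0, 0, -1, 0, 0, -1], [-1, 0, 2, 0, 0, 0, 0, -1], [0, 0, 0, 2, -1, -1, 0, 0], [0, -1, 0, -1, 2, 0, 0, 0], [0, 0, 0, -1, 0, 2, 0, 0], [-1, 0, 0, 0, 0, 0, 2, 0], [0, -1, -1, 0, 0, 0, 0, 2]].
All simple roots have the same length, so the diagram is simply laced. The associated Dynkin diagram is a chain of 8 nodes with single edges (A_8), so the type is A_8 (the algebra sl(9)).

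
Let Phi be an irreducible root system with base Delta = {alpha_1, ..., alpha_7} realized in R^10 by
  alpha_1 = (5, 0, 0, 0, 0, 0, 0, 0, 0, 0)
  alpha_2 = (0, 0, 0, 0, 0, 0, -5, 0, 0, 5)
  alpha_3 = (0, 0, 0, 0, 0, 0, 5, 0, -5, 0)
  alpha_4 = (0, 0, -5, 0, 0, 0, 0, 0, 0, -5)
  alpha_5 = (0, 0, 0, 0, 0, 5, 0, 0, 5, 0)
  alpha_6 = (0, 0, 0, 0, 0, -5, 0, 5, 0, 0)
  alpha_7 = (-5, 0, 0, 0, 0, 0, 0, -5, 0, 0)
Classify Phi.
Compute the Cartan integers a_ij = 2(alpha_i, alpha_j)/(alpha_j, alpha_j); the resulting 7x7 Cartan matrix is
[[2, 0, 0, 0, 0, 0, -1], [0, 2, -1, -1, 0, 0, 0], [0, -1, 2, 0, -1, 0, 0], [0, -1, 0, 2, 0, 0, 0], [0, 0, -1, 0, 2, -1, 0], [0, 0, 0, 0, -1, 2, -1], [-2, 0, 0, 0, 0, -1, 2]].
The roots have two lengths (squared-length ratio 2:1); the short ones are alpha_{1}. The associated Dynkin diagram is a chain of 7 nodes with a double edge at one end; the terminal node there is the unique short simple root (B_7), so the type is B_7 (the algebra so(15)).

B_7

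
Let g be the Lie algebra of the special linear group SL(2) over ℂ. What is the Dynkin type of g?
This is sl(2), which has dimension 2^2 - 1 = 3 and rank 2 - 1 = 1 (a Cartan subalgebra is the diagonal traceless matrices). In the classification of classical Lie algebras, the special linear algebra sl(n+1) has type A_n; here n = 1, so the Dynkin diagram is a chain of 1 nodes with single edges (A_1). Hence the type is A_1.

A_1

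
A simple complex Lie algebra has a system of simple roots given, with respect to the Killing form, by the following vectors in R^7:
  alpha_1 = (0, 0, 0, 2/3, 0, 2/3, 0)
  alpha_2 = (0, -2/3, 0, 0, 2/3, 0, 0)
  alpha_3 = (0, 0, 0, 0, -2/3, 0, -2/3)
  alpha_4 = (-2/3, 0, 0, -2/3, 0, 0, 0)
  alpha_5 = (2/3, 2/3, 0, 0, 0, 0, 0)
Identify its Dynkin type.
type A_5

Compute the Cartan integers a_ij = 2(alpha_i, alpha_j)/(alpha_j, alpha_j); the resulting 5x5 Cartan matrix is
[[2, 0, 0, -1, 0], [0, 2, -1, 0, -1], [0, -1, 2, 0, 0], [-1, 0, 0, 2, -1], [0, -1, 0, -1, 2]].
All simple roots have the same length, so the diagram is simply laced. The associated Dynkin diagram is a chain of 5 nodes with single edges (A_5), so the type is A_5 (the algebra sl(6)).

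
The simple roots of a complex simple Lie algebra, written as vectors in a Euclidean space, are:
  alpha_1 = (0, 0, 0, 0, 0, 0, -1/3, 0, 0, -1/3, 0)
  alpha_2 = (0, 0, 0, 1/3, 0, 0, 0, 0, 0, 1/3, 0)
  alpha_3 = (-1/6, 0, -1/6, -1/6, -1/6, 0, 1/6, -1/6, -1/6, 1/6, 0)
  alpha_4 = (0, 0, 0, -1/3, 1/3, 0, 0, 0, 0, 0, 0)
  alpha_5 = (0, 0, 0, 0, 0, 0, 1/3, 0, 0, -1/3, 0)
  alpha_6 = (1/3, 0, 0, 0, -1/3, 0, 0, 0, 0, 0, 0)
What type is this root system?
Compute the Cartan integers a_ij = 2(alpha_i, alpha_j)/(alpha_j, alpha_j); the resulting 6x6 Cartan matrix is
[[2, -1, -1, 0, 0, 0], [-1, 2, 0, -1, -1, 0], [-1, 0, 2, 0, 0, 0], [0, -1, 0, 2, 0, -1], [0, -1, 0, 0, 2, 0], [0, 0, 0, -1, 0, 2]].
All simple roots have the same length, so the diagram is simply laced. The associated Dynkin diagram is a chain of 5 nodes with one extra node attached to the third node from one end (E_6), so the type is E_6.

E6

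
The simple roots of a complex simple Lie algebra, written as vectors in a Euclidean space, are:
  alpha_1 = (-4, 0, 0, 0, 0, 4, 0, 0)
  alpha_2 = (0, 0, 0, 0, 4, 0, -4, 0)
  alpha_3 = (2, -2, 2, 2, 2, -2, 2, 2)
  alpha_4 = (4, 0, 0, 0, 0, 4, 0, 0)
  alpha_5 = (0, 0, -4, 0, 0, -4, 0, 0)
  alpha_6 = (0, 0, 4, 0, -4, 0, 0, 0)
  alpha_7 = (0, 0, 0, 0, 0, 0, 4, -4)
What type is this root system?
Compute the Cartan integers a_ij = 2(alpha_i, alpha_j)/(alpha_j, alpha_j); the resulting 7x7 Cartan matrix is
[[2, 0, -1, 0, -1, 0, 0], [0, 2, 0, 0, 0, -1, -1], [-1, 0, 2, 0, 0, 0, 0], [0, 0, 0, 2, -1, 0, 0], [-1, 0, 0, -1, 2, -1, 0], [0, -1, 0, 0, -1, 2, 0], [0, -1, 0, 0, 0, 0, 2]].
All simple roots have the same length, so the diagram is simply laced. The associated Dynkin diagram is a chain of 6 nodes with one extra node attached to the third node from one end (E_7), so the type is E_7.

type E_7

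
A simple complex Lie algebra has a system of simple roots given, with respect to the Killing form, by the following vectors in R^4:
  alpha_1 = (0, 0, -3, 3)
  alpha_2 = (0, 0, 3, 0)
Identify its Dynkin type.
Compute the Cartan integers a_ij = 2(alpha_i, alpha_j)/(alpha_j, alpha_j); the resulting 2x2 Cartan matrix is
[[2, -2], [-1, 2]].
The roots have two lengths (squared-length ratio 2:1); the short ones are alpha_{2}. The associated Dynkin diagram is a chain of 2 nodes with a double edge at one end; the terminal node there is the unique short simple root (B_2), so the type is B_2 (the algebra so(5)).

B2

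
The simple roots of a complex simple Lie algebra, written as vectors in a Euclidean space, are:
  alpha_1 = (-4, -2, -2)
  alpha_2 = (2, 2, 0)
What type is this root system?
Compute the Cartan integers a_ij = 2(alpha_i, alpha_j)/(alpha_j, alpha_j); the resulting 2x2 Cartan matrix is
[[2, -3], [-1, 2]].
The roots have two lengths (squared-length ratio 3:1); the short ones are alpha_{2}. The associated Dynkin diagram is two nodes joined by a triple edge (G_2), so the type is G_2.

type G_2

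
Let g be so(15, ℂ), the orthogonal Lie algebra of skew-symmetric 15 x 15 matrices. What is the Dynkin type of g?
B_7 (so(15))

This is so(15) with 15 odd, which has dimension 15(15-1)/2 = 105 and rank (15-1)/2 = 7. In the classification of classical Lie algebras, the orthogonal algebra so(2n+1) in an odd number of variables has type B_n; here n = 7, so the Dynkin diagram is a chain of 7 nodes with a double edge at one end; the terminal node there is the unique short simple root (B_7). Hence the type is B_7.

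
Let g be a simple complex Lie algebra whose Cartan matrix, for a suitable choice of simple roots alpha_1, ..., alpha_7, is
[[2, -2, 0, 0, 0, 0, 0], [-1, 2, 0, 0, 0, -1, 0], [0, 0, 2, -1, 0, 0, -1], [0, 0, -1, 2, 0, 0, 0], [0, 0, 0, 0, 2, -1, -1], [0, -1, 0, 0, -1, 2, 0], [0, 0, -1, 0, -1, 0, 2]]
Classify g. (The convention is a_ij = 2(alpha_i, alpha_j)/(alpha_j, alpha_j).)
C7

The matrix has rank 7 with 2's on the diagonal. Reading the off-diagonal entries as Dynkin edges (a single edge where a_ij = a_ji = -1; a double or triple edge where a_ij * a_ji = 2 or 3), the diagram is a chain of 7 nodes with a double edge at one end; the terminal node there is the unique long simple root (C_7). One simple-root ordering that puts it in standard form is (alpha_4, alpha_3, alpha_7, alpha_5, alpha_6, alpha_2, alpha_1). So the algebra is type C_7, i.e. sp(14).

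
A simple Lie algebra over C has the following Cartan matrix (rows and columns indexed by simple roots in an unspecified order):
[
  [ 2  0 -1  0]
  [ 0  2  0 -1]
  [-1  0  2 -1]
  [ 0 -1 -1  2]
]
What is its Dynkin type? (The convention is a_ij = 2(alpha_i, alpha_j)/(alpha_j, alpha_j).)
type A_4

The matrix has rank 4 with 2's on the diagonal. Reading the off-diagonal entries as Dynkin edges (a single edge where a_ij = a_ji = -1; a double or triple edge where a_ij * a_ji = 2 or 3), the diagram is a chain of 4 nodes with single edges (A_4). One simple-root ordering that puts it in standard form is (alpha_1, alpha_3, alpha_4, alpha_2). So the algebra is type A_4, i.e. sl(5).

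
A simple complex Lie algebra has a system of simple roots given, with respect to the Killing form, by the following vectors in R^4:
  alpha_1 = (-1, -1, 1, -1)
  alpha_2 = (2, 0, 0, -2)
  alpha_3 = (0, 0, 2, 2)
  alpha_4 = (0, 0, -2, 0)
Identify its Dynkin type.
Compute the Cartan integers a_ij = 2(alpha_i, alpha_j)/(alpha_j, alpha_j); the resulting 4x4 Cartan matrix is
[[2, 0, 0, -1], [0, 2, -1, 0], [0, -1, 2, -2], [-1, 0, -1, 2]].
The roots have two lengths (squared-length ratio 2:1); the short ones are alpha_{1,4}. The associated Dynkin diagram is a chain of 4 nodes with a double edge between the middle two (F_4), so the type is F_4.

F_4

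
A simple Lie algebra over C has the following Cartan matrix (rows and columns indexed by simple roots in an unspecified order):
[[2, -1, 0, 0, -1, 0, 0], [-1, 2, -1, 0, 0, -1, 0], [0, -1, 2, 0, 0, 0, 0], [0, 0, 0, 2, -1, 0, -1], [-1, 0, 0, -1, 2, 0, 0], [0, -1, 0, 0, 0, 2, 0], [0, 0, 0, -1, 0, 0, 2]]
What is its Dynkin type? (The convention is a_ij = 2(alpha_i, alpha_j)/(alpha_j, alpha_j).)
D7

The matrix has rank 7 with 2's on the diagonal. Reading the off-diagonal entries as Dynkin edges (a single edge where a_ij = a_ji = -1; a double or triple edge where a_ij * a_ji = 2 or 3), the diagram is a chain of 5 nodes with a fork of two nodes at one end (D_7). One simple-root ordering that puts it in standard form is (alpha_7, alpha_4, alpha_5, alpha_1, alpha_2, alpha_3, alpha_6). So the algebra is type D_7, i.e. so(14).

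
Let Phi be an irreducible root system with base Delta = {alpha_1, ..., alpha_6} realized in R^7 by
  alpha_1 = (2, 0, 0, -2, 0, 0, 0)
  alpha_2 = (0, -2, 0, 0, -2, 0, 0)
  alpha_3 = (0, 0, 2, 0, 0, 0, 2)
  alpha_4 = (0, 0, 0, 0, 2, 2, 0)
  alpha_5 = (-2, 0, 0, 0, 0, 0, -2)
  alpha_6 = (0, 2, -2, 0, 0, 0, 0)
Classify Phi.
Compute the Cartan integers a_ij = 2(alpha_i, alpha_j)/(alpha_j, alpha_j); the resulting 6x6 Cartan matrix is
[[2, 0, 0, 0, -1, 0], [0, 2, 0, -1, 0, -1], [0, 0, 2, 0, -1, -1], [0, -1, 0, 2, 0, 0], [-1, 0, -1, 0, 2, 0], [0, -1, -1, 0, 0, 2]].
All simple roots have the same length, so the diagram is simply laced. The associated Dynkin diagram is a chain of 6 nodes with single edges (A_6), so the type is A_6 (the algebra sl(7)).

A6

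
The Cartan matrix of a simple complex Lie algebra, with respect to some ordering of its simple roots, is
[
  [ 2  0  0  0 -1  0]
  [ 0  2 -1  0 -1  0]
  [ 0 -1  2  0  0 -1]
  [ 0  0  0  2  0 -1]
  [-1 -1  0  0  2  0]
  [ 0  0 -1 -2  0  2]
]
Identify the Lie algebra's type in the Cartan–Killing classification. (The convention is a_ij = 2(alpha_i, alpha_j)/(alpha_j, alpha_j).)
The matrix has rank 6 with 2's on the diagonal. Reading the off-diagonal entries as Dynkin edges (a single edge where a_ij = a_ji = -1; a double or triple edge where a_ij * a_ji = 2 or 3), the diagram is a chain of 6 nodes with a double edge at one end; the terminal node there is the unique short simple root (B_6). One simple-root ordering that puts it in standard form is (alpha_1, alpha_5, alpha_2, alpha_3, alpha_6, alpha_4). So the algebra is type B_6, i.e. so(13).

type B_6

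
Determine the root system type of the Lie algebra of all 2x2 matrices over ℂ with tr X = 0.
This is sl(2), which has dimension 2^2 - 1 = 3 and rank 2 - 1 = 1 (a Cartan subalgebra is the diagonal traceless matrices). In the classification of classical Lie algebras, the special linear algebra sl(n+1) has type A_n; here n = 1, so the Dynkin diagram is a chain of 1 nodes with single edges (A_1). Hence the type is A_1.

A_1 (sl(2))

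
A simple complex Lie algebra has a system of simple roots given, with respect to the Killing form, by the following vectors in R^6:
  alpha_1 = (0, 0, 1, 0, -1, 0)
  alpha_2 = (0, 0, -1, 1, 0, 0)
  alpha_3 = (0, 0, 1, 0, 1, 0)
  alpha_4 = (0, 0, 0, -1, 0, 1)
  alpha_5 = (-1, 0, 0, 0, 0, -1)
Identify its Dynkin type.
Compute the Cartan integers a_ij = 2(alpha_i, alpha_j)/(alpha_j, alpha_j); the resulting 5x5 Cartan matrix is
[[2, -1, 0, 0, 0], [-1, 2, -1, -1, 0], [0, -1, 2, 0, 0], [0, -1, 0, 2, -1], [0, 0, 0, -1, 2]].
All simple roots have the same length, so the diagram is simply laced. The associated Dynkin diagram is a chain of 3 nodes with a fork of two nodes at one end (D_5), so the type is D_5 (the algebra so(10)).

type D_5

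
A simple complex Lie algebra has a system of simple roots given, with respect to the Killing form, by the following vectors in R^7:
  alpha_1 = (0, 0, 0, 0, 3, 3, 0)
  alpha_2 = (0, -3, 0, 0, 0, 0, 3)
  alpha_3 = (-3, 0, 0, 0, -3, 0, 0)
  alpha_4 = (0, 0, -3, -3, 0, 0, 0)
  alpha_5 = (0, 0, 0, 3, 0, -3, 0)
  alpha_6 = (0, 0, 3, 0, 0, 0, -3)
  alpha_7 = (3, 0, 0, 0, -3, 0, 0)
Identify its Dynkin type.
D_7 (so(14))

Compute the Cartan integers a_ij = 2(alpha_i, alpha_j)/(alpha_j, alpha_j); the resulting 7x7 Cartan matrix is
[[2, 0, -1, 0, -1, 0, -1], [0, 2, 0, 0, 0, -1, 0], [-1, 0, 2, 0, 0, 0, 0], [0, 0, 0, 2, -1, -1, 0], [-1, 0, 0, -1, 2, 0, 0], [0, -1, 0, -1, 0, 2, 0], [-1, 0, 0, 0, 0, 0, 2]].
All simple roots have the same length, so the diagram is simply laced. The associated Dynkin diagram is a chain of 5 nodes with a fork of two nodes at one end (D_7), so the type is D_7 (the algebra so(14)).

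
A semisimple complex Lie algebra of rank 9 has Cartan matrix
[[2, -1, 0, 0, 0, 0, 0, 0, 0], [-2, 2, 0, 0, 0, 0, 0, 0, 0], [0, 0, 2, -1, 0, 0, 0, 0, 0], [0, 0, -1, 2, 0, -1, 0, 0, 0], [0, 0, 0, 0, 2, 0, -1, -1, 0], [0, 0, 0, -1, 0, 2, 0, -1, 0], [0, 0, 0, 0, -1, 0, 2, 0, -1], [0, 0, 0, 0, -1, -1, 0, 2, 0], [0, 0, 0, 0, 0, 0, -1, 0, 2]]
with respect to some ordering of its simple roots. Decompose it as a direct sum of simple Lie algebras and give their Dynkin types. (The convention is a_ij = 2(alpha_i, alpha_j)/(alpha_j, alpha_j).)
type A_7 ⊕ type B_2

The diagram associated to this matrix has two connected components: the simple roots {alpha_3, alpha_4, alpha_5, alpha_6, alpha_7, alpha_8, alpha_9} form a chain of 7 nodes with single edges (A_7), and {alpha_1, alpha_2} form a chain of 2 nodes with a double edge at one end; the terminal node there is the unique short simple root (B_2). A semisimple Lie algebra decomposes uniquely as the direct sum of simple ideals, one per connected component of its Dynkin diagram, so g ≅ A_7 ⊕ B_2 (dimension 63 + 10 = 73).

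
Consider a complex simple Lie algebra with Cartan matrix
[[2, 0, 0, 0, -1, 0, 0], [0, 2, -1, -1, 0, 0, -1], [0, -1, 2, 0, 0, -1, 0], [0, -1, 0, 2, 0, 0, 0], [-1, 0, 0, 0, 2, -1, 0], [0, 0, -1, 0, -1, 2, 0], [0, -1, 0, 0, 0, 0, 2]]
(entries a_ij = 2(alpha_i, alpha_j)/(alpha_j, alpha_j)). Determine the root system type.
type D_7

The matrix has rank 7 with 2's on the diagonal. Reading the off-diagonal entries as Dynkin edges (a single edge where a_ij = a_ji = -1; a double or triple edge where a_ij * a_ji = 2 or 3), the diagram is a chain of 5 nodes with a fork of two nodes at one end (D_7). One simple-root ordering that puts it in standard form is (alpha_1, alpha_5, alpha_6, alpha_3, alpha_2, alpha_7, alpha_4). So the algebra is type D_7, i.e. so(14).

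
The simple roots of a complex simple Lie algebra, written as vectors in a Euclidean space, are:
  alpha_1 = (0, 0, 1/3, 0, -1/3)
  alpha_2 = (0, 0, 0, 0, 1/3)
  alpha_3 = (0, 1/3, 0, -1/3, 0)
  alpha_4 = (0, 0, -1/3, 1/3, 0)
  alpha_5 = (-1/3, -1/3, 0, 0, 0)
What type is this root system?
B5

Compute the Cartan integers a_ij = 2(alpha_i, alpha_j)/(alpha_j, alpha_j); the resulting 5x5 Cartan matrix is
[[2, -2, 0, -1, 0], [-1, 2, 0, 0, 0], [0, 0, 2, -1, -1], [-1, 0, -1, 2, 0], [0, 0, -1, 0, 2]].
The roots have two lengths (squared-length ratio 2:1); the short ones are alpha_{2}. The associated Dynkin diagram is a chain of 5 nodes with a double edge at one end; the terminal node there is the unique short simple root (B_5), so the type is B_5 (the algebra so(11)).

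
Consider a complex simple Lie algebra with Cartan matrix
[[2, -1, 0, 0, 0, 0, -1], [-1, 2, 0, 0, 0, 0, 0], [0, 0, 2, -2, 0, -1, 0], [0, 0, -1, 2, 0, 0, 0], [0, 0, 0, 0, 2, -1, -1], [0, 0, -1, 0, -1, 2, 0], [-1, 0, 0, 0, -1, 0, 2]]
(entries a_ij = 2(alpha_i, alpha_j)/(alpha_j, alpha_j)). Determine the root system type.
The matrix has rank 7 with 2's on the diagonal. Reading the off-diagonal entries as Dynkin edges (a single edge where a_ij = a_ji = -1; a double or triple edge where a_ij * a_ji = 2 or 3), the diagram is a chain of 7 nodes with a double edge at one end; the terminal node there is the unique short simple root (B_7). One simple-root ordering that puts it in standard form is (alpha_2, alpha_1, alpha_7, alpha_5, alpha_6, alpha_3, alpha_4). So the algebra is type B_7, i.e. so(15).

B_7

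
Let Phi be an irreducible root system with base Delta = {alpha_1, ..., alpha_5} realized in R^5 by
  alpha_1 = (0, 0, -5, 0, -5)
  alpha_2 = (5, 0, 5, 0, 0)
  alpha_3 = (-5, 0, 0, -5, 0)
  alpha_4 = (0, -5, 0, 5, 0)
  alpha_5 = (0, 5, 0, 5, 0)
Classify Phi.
Compute the Cartan integers a_ij = 2(alpha_i, alpha_j)/(alpha_j, alpha_j); the resulting 5x5 Cartan matrix is
[[2, -1, 0, 0, 0], [-1, 2, -1, 0, 0], [0, -1, 2, -1, -1], [0, 0, -1, 2, 0], [0, 0, -1, 0, 2]].
All simple roots have the same length, so the diagram is simply laced. The associated Dynkin diagram is a chain of 3 nodes with a fork of two nodes at one end (D_5), so the type is D_5 (the algebra so(10)).

D_5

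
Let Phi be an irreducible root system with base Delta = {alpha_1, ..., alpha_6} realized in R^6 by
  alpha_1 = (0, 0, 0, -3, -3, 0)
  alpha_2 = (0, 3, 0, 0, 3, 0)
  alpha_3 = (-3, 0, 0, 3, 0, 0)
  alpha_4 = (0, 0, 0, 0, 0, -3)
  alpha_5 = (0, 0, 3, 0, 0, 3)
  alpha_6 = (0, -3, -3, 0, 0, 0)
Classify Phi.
type B_6

Compute the Cartan integers a_ij = 2(alpha_i, alpha_j)/(alpha_j, alpha_j); the resulting 6x6 Cartan matrix is
[[2, -1, -1, 0, 0, 0], [-1, 2, 0, 0, 0, -1], [-1, 0, 2, 0, 0, 0], [0, 0, 0, 2, -1, 0], [0, 0, 0, -2, 2, -1], [0, -1, 0, 0, -1, 2]].
The roots have two lengths (squared-length ratio 2:1); the short ones are alpha_{4}. The associated Dynkin diagram is a chain of 6 nodes with a double edge at one end; the terminal node there is the unique short simple root (B_6), so the type is B_6 (the algebra so(13)).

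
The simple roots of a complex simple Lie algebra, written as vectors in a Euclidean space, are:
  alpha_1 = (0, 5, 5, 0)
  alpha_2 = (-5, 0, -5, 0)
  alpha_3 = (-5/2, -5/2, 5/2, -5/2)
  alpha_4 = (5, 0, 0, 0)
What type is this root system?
F_4

Compute the Cartan integers a_ij = 2(alpha_i, alpha_j)/(alpha_j, alpha_j); the resulting 4x4 Cartan matrix is
[[2, -1, 0, 0], [-1, 2, 0, -2], [0, 0, 2, -1], [0, -1, -1, 2]].
The roots have two lengths (squared-length ratio 2:1); the short ones are alpha_{3,4}. The associated Dynkin diagram is a chain of 4 nodes with a double edge between the middle two (F_4), so the type is F_4.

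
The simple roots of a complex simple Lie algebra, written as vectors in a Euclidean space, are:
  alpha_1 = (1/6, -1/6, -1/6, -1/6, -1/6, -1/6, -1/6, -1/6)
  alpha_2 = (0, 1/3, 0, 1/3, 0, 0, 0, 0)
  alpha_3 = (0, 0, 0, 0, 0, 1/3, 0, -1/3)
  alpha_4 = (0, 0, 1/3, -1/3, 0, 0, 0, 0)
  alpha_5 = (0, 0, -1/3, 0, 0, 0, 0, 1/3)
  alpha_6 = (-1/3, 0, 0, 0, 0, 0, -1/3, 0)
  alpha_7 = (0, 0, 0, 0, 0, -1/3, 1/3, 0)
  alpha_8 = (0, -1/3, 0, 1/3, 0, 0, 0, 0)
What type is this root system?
Compute the Cartan integers a_ij = 2(alpha_i, alpha_j)/(alpha_j, alpha_j); the resulting 8x8 Cartan matrix is
[[2, -1, 0, 0, 0, 0, 0, 0], [-1, 2, 0, -1, 0, 0, 0, 0], [0, 0, 2, 0, -1, 0, -1, 0], [0, -1, 0, 2, -1, 0, 0, -1], [0, 0, -1, -1, 2, 0, 0, 0], [0, 0, 0, 0, 0, 2, -1, 0], [0, 0, -1, 0, 0, -1, 2, 0], [0, 0, 0, -1, 0, 0, 0, 2]].
All simple roots have the same length, so the diagram is simply laced. The associated Dynkin diagram is a chain of 7 nodes with one extra node attached to the third node from one end (E_8), so the type is E_8.

E_8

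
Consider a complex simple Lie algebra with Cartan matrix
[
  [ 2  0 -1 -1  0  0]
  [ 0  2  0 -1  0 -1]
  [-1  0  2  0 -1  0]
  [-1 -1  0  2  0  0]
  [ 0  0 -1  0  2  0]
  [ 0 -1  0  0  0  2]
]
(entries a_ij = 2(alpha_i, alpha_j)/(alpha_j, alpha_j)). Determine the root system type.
type A_6

The matrix has rank 6 with 2's on the diagonal. Reading the off-diagonal entries as Dynkin edges (a single edge where a_ij = a_ji = -1; a double or triple edge where a_ij * a_ji = 2 or 3), the diagram is a chain of 6 nodes with single edges (A_6). One simple-root ordering that puts it in standard form is (alpha_5, alpha_3, alpha_1, alpha_4, alpha_2, alpha_6). So the algebra is type A_6, i.e. sl(7).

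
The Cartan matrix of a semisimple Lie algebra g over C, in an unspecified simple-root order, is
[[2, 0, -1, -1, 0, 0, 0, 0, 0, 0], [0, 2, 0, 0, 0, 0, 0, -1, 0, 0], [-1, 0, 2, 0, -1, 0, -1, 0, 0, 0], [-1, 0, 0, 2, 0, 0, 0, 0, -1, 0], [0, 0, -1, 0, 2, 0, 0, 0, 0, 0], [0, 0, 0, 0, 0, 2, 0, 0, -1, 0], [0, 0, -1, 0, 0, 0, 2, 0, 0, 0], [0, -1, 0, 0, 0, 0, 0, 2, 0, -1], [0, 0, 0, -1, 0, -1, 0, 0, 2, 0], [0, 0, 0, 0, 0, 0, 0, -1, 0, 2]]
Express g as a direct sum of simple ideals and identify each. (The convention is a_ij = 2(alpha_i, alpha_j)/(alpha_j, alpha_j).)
The diagram associated to this matrix has two connected components: the simple roots {alpha_2, alpha_8, alpha_10} form a chain of 3 nodes with single edges (A_3), and {alpha_1, alpha_3, alpha_4, alpha_5, alpha_6, alpha_7, alpha_9} form a chain of 5 nodes with a fork of two nodes at one end (D_7). A semisimple Lie algebra decomposes uniquely as the direct sum of simple ideals, one per connected component of its Dynkin diagram, so g ≅ A_3 ⊕ D_7 (dimension 15 + 91 = 106).

A3 + D7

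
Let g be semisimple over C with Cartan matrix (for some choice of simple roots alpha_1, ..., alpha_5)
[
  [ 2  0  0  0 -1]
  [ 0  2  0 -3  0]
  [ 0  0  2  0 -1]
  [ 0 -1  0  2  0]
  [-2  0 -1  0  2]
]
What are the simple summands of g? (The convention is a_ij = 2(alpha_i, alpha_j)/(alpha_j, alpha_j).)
The diagram associated to this matrix has two connected components: the simple roots {alpha_1, alpha_3, alpha_5} form a chain of 3 nodes with a double edge at one end; the terminal node there is the unique short simple root (B_3), and {alpha_2, alpha_4} form two nodes joined by a triple edge (G_2). A semisimple Lie algebra decomposes uniquely as the direct sum of simple ideals, one per connected component of its Dynkin diagram, so g ≅ B_3 ⊕ G_2 (dimension 21 + 14 = 35).

type B_3 + type G_2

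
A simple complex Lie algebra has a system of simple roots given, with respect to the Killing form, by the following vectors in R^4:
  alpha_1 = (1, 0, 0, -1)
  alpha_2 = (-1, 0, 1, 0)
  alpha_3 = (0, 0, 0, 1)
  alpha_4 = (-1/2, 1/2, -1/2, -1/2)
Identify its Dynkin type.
Compute the Cartan integers a_ij = 2(alpha_i, alpha_j)/(alpha_j, alpha_j); the resulting 4x4 Cartan matrix is
[[2, -1, -2, 0], [-1, 2, 0, 0], [-1, 0, 2, -1], [0, 0, -1, 2]].
The roots have two lengths (squared-length ratio 2:1); the short ones are alpha_{3,4}. The associated Dynkin diagram is a chain of 4 nodes with a double edge between the middle two (F_4), so the type is F_4.

F_4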